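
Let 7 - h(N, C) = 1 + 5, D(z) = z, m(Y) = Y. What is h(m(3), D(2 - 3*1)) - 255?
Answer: -254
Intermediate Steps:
h(N, C) = 1 (h(N, C) = 7 - (1 + 5) = 7 - 1*6 = 7 - 6 = 1)
h(m(3), D(2 - 3*1)) - 255 = 1 - 255 = -254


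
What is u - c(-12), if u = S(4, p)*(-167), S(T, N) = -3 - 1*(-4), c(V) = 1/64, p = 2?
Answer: -10689/64 ≈ -167.02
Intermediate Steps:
c(V) = 1/64
S(T, N) = 1 (S(T, N) = -3 + 4 = 1)
u = -167 (u = 1*(-167) = -167)
u - c(-12) = -167 - 1*1/64 = -167 - 1/64 = -10689/64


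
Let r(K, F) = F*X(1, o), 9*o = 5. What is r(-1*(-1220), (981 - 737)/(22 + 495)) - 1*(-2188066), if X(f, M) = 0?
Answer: 2188066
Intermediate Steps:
o = 5/9 (o = (⅑)*5 = 5/9 ≈ 0.55556)
r(K, F) = 0 (r(K, F) = F*0 = 0)
r(-1*(-1220), (981 - 737)/(22 + 495)) - 1*(-2188066) = 0 - 1*(-2188066) = 0 + 2188066 = 2188066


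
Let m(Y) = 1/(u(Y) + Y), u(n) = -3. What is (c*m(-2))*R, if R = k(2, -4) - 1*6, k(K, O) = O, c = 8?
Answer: 16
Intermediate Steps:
m(Y) = 1/(-3 + Y)
R = -10 (R = -4 - 1*6 = -4 - 6 = -10)
(c*m(-2))*R = (8/(-3 - 2))*(-10) = (8/(-5))*(-10) = (8*(-⅕))*(-10) = -8/5*(-10) = 16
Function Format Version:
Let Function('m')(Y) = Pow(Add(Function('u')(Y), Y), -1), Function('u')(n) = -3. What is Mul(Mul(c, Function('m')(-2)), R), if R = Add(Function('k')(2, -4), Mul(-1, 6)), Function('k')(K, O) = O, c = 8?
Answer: 16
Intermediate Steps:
Function('m')(Y) = Pow(Add(-3, Y), -1)
R = -10 (R = Add(-4, Mul(-1, 6)) = Add(-4, -6) = -10)
Mul(Mul(c, Function('m')(-2)), R) = Mul(Mul(8, Pow(Add(-3, -2), -1)), -10) = Mul(Mul(8, Pow(-5, -1)), -10) = Mul(Mul(8, Rational(-1, 5)), -10) = Mul(Rational(-8, 5), -10) = 16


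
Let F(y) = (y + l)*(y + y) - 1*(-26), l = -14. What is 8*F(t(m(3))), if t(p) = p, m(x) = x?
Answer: -320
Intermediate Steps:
F(y) = 26 + 2*y*(-14 + y) (F(y) = (y - 14)*(y + y) - 1*(-26) = (-14 + y)*(2*y) + 26 = 2*y*(-14 + y) + 26 = 26 + 2*y*(-14 + y))
8*F(t(m(3))) = 8*(26 - 28*3 + 2*3**2) = 8*(26 - 84 + 2*9) = 8*(26 - 84 + 18) = 8*(-40) = -320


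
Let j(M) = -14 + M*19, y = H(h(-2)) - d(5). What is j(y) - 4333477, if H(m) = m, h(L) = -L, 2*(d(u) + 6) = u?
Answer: -8666773/2 ≈ -4.3334e+6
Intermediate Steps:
d(u) = -6 + u/2
y = 11/2 (y = -1*(-2) - (-6 + (½)*5) = 2 - (-6 + 5/2) = 2 - 1*(-7/2) = 2 + 7/2 = 11/2 ≈ 5.5000)
j(M) = -14 + 19*M
j(y) - 4333477 = (-14 + 19*(11/2)) - 4333477 = (-14 + 209/2) - 4333477 = 181/2 - 4333477 = -8666773/2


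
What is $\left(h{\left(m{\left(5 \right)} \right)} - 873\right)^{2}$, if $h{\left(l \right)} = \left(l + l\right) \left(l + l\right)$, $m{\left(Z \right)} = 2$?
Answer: $734449$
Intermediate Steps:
$h{\left(l \right)} = 4 l^{2}$ ($h{\left(l \right)} = 2 l 2 l = 4 l^{2}$)
$\left(h{\left(m{\left(5 \right)} \right)} - 873\right)^{2} = \left(4 \cdot 2^{2} - 873\right)^{2} = \left(4 \cdot 4 - 873\right)^{2} = \left(16 - 873\right)^{2} = \left(-857\right)^{2} = 734449$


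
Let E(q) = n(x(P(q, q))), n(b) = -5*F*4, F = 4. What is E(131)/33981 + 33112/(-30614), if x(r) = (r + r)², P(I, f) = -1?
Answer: -563813996/520147167 ≈ -1.0840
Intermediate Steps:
x(r) = 4*r² (x(r) = (2*r)² = 4*r²)
n(b) = -80 (n(b) = -5*4*4 = -20*4 = -80)
E(q) = -80
E(131)/33981 + 33112/(-30614) = -80/33981 + 33112/(-30614) = -80*1/33981 + 33112*(-1/30614) = -80/33981 - 16556/15307 = -563813996/520147167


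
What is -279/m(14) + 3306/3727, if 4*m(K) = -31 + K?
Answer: 4215534/63359 ≈ 66.534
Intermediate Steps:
m(K) = -31/4 + K/4 (m(K) = (-31 + K)/4 = -31/4 + K/4)
-279/m(14) + 3306/3727 = -279/(-31/4 + (¼)*14) + 3306/3727 = -279/(-31/4 + 7/2) + 3306*(1/3727) = -279/(-17/4) + 3306/3727 = -279*(-4/17) + 3306/3727 = 1116/17 + 3306/3727 = 4215534/63359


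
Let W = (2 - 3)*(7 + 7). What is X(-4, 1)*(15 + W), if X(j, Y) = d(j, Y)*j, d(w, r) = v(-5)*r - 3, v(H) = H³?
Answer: 512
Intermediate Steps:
d(w, r) = -3 - 125*r (d(w, r) = (-5)³*r - 3 = -125*r - 3 = -3 - 125*r)
X(j, Y) = j*(-3 - 125*Y) (X(j, Y) = (-3 - 125*Y)*j = j*(-3 - 125*Y))
W = -14 (W = -1*14 = -14)
X(-4, 1)*(15 + W) = (-4*(-3 - 125*1))*(15 - 14) = -4*(-3 - 125)*1 = -4*(-128)*1 = 512*1 = 512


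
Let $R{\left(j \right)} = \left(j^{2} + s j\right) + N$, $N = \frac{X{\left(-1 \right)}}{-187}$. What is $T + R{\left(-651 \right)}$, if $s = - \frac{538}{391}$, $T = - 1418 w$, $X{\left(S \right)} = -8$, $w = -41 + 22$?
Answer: $\frac{1942498445}{4301} \approx 4.5164 \cdot 10^{5}$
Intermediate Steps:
$w = -19$
$N = \frac{8}{187}$ ($N = - \frac{8}{-187} = \left(-8\right) \left(- \frac{1}{187}\right) = \frac{8}{187} \approx 0.042781$)
$T = 26942$ ($T = \left(-1418\right) \left(-19\right) = 26942$)
$s = - \frac{538}{391}$ ($s = \left(-538\right) \frac{1}{391} = - \frac{538}{391} \approx -1.376$)
$R{\left(j \right)} = \frac{8}{187} + j^{2} - \frac{538 j}{391}$ ($R{\left(j \right)} = \left(j^{2} - \frac{538 j}{391}\right) + \frac{8}{187} = \frac{8}{187} + j^{2} - \frac{538 j}{391}$)
$T + R{\left(-651 \right)} = 26942 + \left(\frac{8}{187} + \left(-651\right)^{2} - - \frac{350238}{391}\right) = 26942 + \left(\frac{8}{187} + 423801 + \frac{350238}{391}\right) = 26942 + \frac{1826620903}{4301} = \frac{1942498445}{4301}$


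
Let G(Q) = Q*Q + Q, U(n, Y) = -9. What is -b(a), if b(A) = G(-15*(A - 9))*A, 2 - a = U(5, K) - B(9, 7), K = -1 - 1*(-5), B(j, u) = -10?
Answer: -14520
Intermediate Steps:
K = 4 (K = -1 + 5 = 4)
G(Q) = Q + Q**2 (G(Q) = Q**2 + Q = Q + Q**2)
a = 1 (a = 2 - (-9 - 1*(-10)) = 2 - (-9 + 10) = 2 - 1*1 = 2 - 1 = 1)
b(A) = A*(135 - 15*A)*(136 - 15*A) (b(A) = ((-15*(A - 9))*(1 - 15*(A - 9)))*A = ((-15*(-9 + A))*(1 - 15*(-9 + A)))*A = ((135 - 15*A)*(1 + (135 - 15*A)))*A = ((135 - 15*A)*(136 - 15*A))*A = A*(135 - 15*A)*(136 - 15*A))
-b(a) = -15*(-136 + 15*1)*(-9 + 1) = -15*(-136 + 15)*(-8) = -15*(-121)*(-8) = -1*14520 = -14520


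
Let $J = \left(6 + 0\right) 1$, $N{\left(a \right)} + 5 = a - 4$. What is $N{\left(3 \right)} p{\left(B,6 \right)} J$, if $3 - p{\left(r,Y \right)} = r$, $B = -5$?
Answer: $-288$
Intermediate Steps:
$N{\left(a \right)} = -9 + a$ ($N{\left(a \right)} = -5 + \left(a - 4\right) = -5 + \left(-4 + a\right) = -9 + a$)
$J = 6$ ($J = 6 \cdot 1 = 6$)
$p{\left(r,Y \right)} = 3 - r$
$N{\left(3 \right)} p{\left(B,6 \right)} J = \left(-9 + 3\right) \left(3 - -5\right) 6 = - 6 \left(3 + 5\right) 6 = \left(-6\right) 8 \cdot 6 = \left(-48\right) 6 = -288$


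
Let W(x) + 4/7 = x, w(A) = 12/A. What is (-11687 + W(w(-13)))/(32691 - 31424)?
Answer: -1063653/115297 ≈ -9.2253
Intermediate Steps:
W(x) = -4/7 + x
(-11687 + W(w(-13)))/(32691 - 31424) = (-11687 + (-4/7 + 12/(-13)))/(32691 - 31424) = (-11687 + (-4/7 + 12*(-1/13)))/1267 = (-11687 + (-4/7 - 12/13))*(1/1267) = (-11687 - 136/91)*(1/1267) = -1063653/91*1/1267 = -1063653/115297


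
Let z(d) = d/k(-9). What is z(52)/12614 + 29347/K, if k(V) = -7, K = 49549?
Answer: 1294352429/2187538801 ≈ 0.59169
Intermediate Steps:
z(d) = -d/7 (z(d) = d/(-7) = d*(-⅐) = -d/7)
z(52)/12614 + 29347/K = -⅐*52/12614 + 29347/49549 = -52/7*1/12614 + 29347*(1/49549) = -26/44149 + 29347/49549 = 1294352429/2187538801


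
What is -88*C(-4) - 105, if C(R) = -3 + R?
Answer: 511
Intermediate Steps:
-88*C(-4) - 105 = -88*(-3 - 4) - 105 = -88*(-7) - 105 = 616 - 105 = 511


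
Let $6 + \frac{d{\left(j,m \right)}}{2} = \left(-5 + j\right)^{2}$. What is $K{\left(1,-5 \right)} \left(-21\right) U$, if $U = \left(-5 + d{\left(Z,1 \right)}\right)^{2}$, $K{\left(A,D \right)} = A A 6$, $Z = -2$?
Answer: $-826686$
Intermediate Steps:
$K{\left(A,D \right)} = 6 A^{2}$ ($K{\left(A,D \right)} = A^{2} \cdot 6 = 6 A^{2}$)
$d{\left(j,m \right)} = -12 + 2 \left(-5 + j\right)^{2}$
$U = 6561$ ($U = \left(-5 - \left(12 - 2 \left(-5 - 2\right)^{2}\right)\right)^{2} = \left(-5 - \left(12 - 2 \left(-7\right)^{2}\right)\right)^{2} = \left(-5 + \left(-12 + 2 \cdot 49\right)\right)^{2} = \left(-5 + \left(-12 + 98\right)\right)^{2} = \left(-5 + 86\right)^{2} = 81^{2} = 6561$)
$K{\left(1,-5 \right)} \left(-21\right) U = 6 \cdot 1^{2} \left(-21\right) 6561 = 6 \cdot 1 \left(-21\right) 6561 = 6 \left(-21\right) 6561 = \left(-126\right) 6561 = -826686$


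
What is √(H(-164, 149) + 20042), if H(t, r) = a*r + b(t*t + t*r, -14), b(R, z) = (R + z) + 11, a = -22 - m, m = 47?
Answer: √12218 ≈ 110.54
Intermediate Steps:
a = -69 (a = -22 - 1*47 = -22 - 47 = -69)
b(R, z) = 11 + R + z
H(t, r) = -3 + t² - 69*r + r*t (H(t, r) = -69*r + (11 + (t*t + t*r) - 14) = -69*r + (11 + (t² + r*t) - 14) = -69*r + (-3 + t² + r*t) = -3 + t² - 69*r + r*t)
√(H(-164, 149) + 20042) = √((-3 - 69*149 - 164*(149 - 164)) + 20042) = √((-3 - 10281 - 164*(-15)) + 20042) = √((-3 - 10281 + 2460) + 20042) = √(-7824 + 20042) = √12218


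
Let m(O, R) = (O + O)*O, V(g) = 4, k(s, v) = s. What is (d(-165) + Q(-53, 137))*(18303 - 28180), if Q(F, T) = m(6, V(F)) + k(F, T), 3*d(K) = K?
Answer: 355572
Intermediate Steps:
m(O, R) = 2*O**2 (m(O, R) = (2*O)*O = 2*O**2)
d(K) = K/3
Q(F, T) = 72 + F (Q(F, T) = 2*6**2 + F = 2*36 + F = 72 + F)
(d(-165) + Q(-53, 137))*(18303 - 28180) = ((1/3)*(-165) + (72 - 53))*(18303 - 28180) = (-55 + 19)*(-9877) = -36*(-9877) = 355572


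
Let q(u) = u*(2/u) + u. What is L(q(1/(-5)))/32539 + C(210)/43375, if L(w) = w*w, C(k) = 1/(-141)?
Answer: 19782896/199004456625 ≈ 9.9409e-5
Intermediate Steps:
C(k) = -1/141
q(u) = 2 + u
L(w) = w²
L(q(1/(-5)))/32539 + C(210)/43375 = (2 + 1/(-5))²/32539 - 1/141/43375 = (2 - ⅕)²*(1/32539) - 1/141*1/43375 = (9/5)²*(1/32539) - 1/6115875 = (81/25)*(1/32539) - 1/6115875 = 81/813475 - 1/6115875 = 19782896/199004456625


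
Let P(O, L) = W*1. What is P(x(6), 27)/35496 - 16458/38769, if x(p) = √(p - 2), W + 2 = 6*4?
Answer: -97223375/229357404 ≈ -0.42389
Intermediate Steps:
W = 22 (W = -2 + 6*4 = -2 + 24 = 22)
x(p) = √(-2 + p)
P(O, L) = 22 (P(O, L) = 22*1 = 22)
P(x(6), 27)/35496 - 16458/38769 = 22/35496 - 16458/38769 = 22*(1/35496) - 16458*1/38769 = 11/17748 - 5486/12923 = -97223375/229357404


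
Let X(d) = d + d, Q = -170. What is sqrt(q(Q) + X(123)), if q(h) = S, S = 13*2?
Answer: 4*sqrt(17) ≈ 16.492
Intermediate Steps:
S = 26
q(h) = 26
X(d) = 2*d
sqrt(q(Q) + X(123)) = sqrt(26 + 2*123) = sqrt(26 + 246) = sqrt(272) = 4*sqrt(17)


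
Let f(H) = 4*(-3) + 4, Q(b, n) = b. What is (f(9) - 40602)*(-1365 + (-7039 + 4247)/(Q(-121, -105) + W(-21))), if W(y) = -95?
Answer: 1482508660/27 ≈ 5.4908e+7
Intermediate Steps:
f(H) = -8 (f(H) = -12 + 4 = -8)
(f(9) - 40602)*(-1365 + (-7039 + 4247)/(Q(-121, -105) + W(-21))) = (-8 - 40602)*(-1365 + (-7039 + 4247)/(-121 - 95)) = -40610*(-1365 - 2792/(-216)) = -40610*(-1365 - 2792*(-1/216)) = -40610*(-1365 + 349/27) = -40610*(-36506/27) = 1482508660/27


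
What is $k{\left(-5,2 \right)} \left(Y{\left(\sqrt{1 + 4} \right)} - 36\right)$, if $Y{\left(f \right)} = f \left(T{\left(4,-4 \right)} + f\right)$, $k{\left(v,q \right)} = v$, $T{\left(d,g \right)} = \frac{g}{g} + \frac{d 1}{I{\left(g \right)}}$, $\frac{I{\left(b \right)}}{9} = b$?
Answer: $155 - \frac{40 \sqrt{5}}{9} \approx 145.06$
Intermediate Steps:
$I{\left(b \right)} = 9 b$
$T{\left(d,g \right)} = 1 + \frac{d}{9 g}$ ($T{\left(d,g \right)} = \frac{g}{g} + \frac{d 1}{9 g} = 1 + d \frac{1}{9 g} = 1 + \frac{d}{9 g}$)
$Y{\left(f \right)} = f \left(\frac{8}{9} + f\right)$ ($Y{\left(f \right)} = f \left(\frac{-4 + \frac{1}{9} \cdot 4}{-4} + f\right) = f \left(- \frac{-4 + \frac{4}{9}}{4} + f\right) = f \left(\left(- \frac{1}{4}\right) \left(- \frac{32}{9}\right) + f\right) = f \left(\frac{8}{9} + f\right)$)
$k{\left(-5,2 \right)} \left(Y{\left(\sqrt{1 + 4} \right)} - 36\right) = - 5 \left(\frac{\sqrt{1 + 4} \left(8 + 9 \sqrt{1 + 4}\right)}{9} - 36\right) = - 5 \left(\frac{\sqrt{5} \left(8 + 9 \sqrt{5}\right)}{9} - 36\right) = - 5 \left(-36 + \frac{\sqrt{5} \left(8 + 9 \sqrt{5}\right)}{9}\right) = 180 - \frac{5 \sqrt{5} \left(8 + 9 \sqrt{5}\right)}{9}$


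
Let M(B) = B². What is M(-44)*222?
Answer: 429792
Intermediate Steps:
M(-44)*222 = (-44)²*222 = 1936*222 = 429792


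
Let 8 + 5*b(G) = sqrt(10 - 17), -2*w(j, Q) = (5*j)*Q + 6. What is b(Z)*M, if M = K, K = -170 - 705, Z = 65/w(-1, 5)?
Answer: 1400 - 175*I*sqrt(7) ≈ 1400.0 - 463.01*I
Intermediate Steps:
w(j, Q) = -3 - 5*Q*j/2 (w(j, Q) = -((5*j)*Q + 6)/2 = -(5*Q*j + 6)/2 = -(6 + 5*Q*j)/2 = -3 - 5*Q*j/2)
Z = 130/19 (Z = 65/(-3 - 5/2*5*(-1)) = 65/(-3 + 25/2) = 65/(19/2) = 65*(2/19) = 130/19 ≈ 6.8421)
b(G) = -8/5 + I*sqrt(7)/5 (b(G) = -8/5 + sqrt(10 - 17)/5 = -8/5 + sqrt(-7)/5 = -8/5 + (I*sqrt(7))/5 = -8/5 + I*sqrt(7)/5)
K = -875
M = -875
b(Z)*M = (-8/5 + I*sqrt(7)/5)*(-875) = 1400 - 175*I*sqrt(7)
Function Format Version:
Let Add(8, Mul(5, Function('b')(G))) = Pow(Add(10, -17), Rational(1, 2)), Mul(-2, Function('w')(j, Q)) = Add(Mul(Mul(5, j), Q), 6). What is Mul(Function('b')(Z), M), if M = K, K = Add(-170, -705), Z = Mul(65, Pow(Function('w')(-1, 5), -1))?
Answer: Add(1400, Mul(-175, I, Pow(7, Rational(1, 2)))) ≈ Add(1400.0, Mul(-463.01, I))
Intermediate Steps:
Function('w')(j, Q) = Add(-3, Mul(Rational(-5, 2), Q, j)) (Function('w')(j, Q) = Mul(Rational(-1, 2), Add(Mul(Mul(5, j), Q), 6)) = Mul(Rational(-1, 2), Add(Mul(5, Q, j), 6)) = Mul(Rational(-1, 2), Add(6, Mul(5, Q, j))) = Add(-3, Mul(Rational(-5, 2), Q, j)))
Z = Rational(130, 19) (Z = Mul(65, Pow(Add(-3, Mul(Rational(-5, 2), 5, -1)), -1)) = Mul(65, Pow(Add(-3, Rational(25, 2)), -1)) = Mul(65, Pow(Rational(19, 2), -1)) = Mul(65, Rational(2, 19)) = Rational(130, 19) ≈ 6.8421)
Function('b')(G) = Add(Rational(-8, 5), Mul(Rational(1, 5), I, Pow(7, Rational(1, 2)))) (Function('b')(G) = Add(Rational(-8, 5), Mul(Rational(1, 5), Pow(Add(10, -17), Rational(1, 2)))) = Add(Rational(-8, 5), Mul(Rational(1, 5), Pow(-7, Rational(1, 2)))) = Add(Rational(-8, 5), Mul(Rational(1, 5), Mul(I, Pow(7, Rational(1, 2))))) = Add(Rational(-8, 5), Mul(Rational(1, 5), I, Pow(7, Rational(1, 2)))))
K = -875
M = -875
Mul(Function('b')(Z), M) = Mul(Add(Rational(-8, 5), Mul(Rational(1, 5), I, Pow(7, Rational(1, 2)))), -875) = Add(1400, Mul(-175, I, Pow(7, Rational(1, 2))))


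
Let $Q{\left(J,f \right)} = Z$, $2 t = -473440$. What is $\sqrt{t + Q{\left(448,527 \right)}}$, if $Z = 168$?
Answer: $2 i \sqrt{59138} \approx 486.37 i$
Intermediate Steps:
$t = -236720$ ($t = \frac{1}{2} \left(-473440\right) = -236720$)
$Q{\left(J,f \right)} = 168$
$\sqrt{t + Q{\left(448,527 \right)}} = \sqrt{-236720 + 168} = \sqrt{-236552} = 2 i \sqrt{59138}$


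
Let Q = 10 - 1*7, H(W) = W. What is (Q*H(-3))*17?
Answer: -153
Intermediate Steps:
Q = 3 (Q = 10 - 7 = 3)
(Q*H(-3))*17 = (3*(-3))*17 = -9*17 = -153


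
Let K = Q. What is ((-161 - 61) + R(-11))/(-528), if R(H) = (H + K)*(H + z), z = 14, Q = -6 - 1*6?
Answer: 97/176 ≈ 0.55114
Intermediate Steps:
Q = -12 (Q = -6 - 6 = -12)
K = -12
R(H) = (-12 + H)*(14 + H) (R(H) = (H - 12)*(H + 14) = (-12 + H)*(14 + H))
((-161 - 61) + R(-11))/(-528) = ((-161 - 61) + (-168 + (-11)² + 2*(-11)))/(-528) = (-222 + (-168 + 121 - 22))*(-1/528) = (-222 - 69)*(-1/528) = -291*(-1/528) = 97/176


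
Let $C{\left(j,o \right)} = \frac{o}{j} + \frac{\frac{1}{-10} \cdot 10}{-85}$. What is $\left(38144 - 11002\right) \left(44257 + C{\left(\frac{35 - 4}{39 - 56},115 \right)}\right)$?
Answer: $\frac{3160714426242}{2635} \approx 1.1995 \cdot 10^{9}$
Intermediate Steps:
$C{\left(j,o \right)} = \frac{1}{85} + \frac{o}{j}$ ($C{\left(j,o \right)} = \frac{o}{j} + \left(- \frac{1}{10}\right) 10 \left(- \frac{1}{85}\right) = \frac{o}{j} - - \frac{1}{85} = \frac{o}{j} + \frac{1}{85} = \frac{1}{85} + \frac{o}{j}$)
$\left(38144 - 11002\right) \left(44257 + C{\left(\frac{35 - 4}{39 - 56},115 \right)}\right) = \left(38144 - 11002\right) \left(44257 + \frac{115 + \frac{\left(35 - 4\right) \frac{1}{39 - 56}}{85}}{\left(35 - 4\right) \frac{1}{39 - 56}}\right) = 27142 \left(44257 + \frac{115 + \frac{31 \frac{1}{-17}}{85}}{31 \frac{1}{-17}}\right) = 27142 \left(44257 + \frac{115 + \frac{31 \left(- \frac{1}{17}\right)}{85}}{31 \left(- \frac{1}{17}\right)}\right) = 27142 \left(44257 + \frac{115 + \frac{1}{85} \left(- \frac{31}{17}\right)}{- \frac{31}{17}}\right) = 27142 \left(44257 - \frac{17 \left(115 - \frac{31}{1445}\right)}{31}\right) = 27142 \left(44257 - \frac{166144}{2635}\right) = 27142 \cdot \frac{116451051}{2635} = \frac{3160714426242}{2635}$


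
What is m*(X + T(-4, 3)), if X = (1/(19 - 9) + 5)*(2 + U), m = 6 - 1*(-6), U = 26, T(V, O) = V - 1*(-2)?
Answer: 8448/5 ≈ 1689.6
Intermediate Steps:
T(V, O) = 2 + V (T(V, O) = V + 2 = 2 + V)
m = 12 (m = 6 + 6 = 12)
X = 714/5 (X = (1/(19 - 9) + 5)*(2 + 26) = (1/10 + 5)*28 = (51/10)*28 = 714/5 ≈ 142.80)
m*(X + T(-4, 3)) = 12*(714/5 + (2 - 4)) = 12*(714/5 - 2) = 12*(704/5) = 8448/5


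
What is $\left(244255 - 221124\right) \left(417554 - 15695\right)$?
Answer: $9295400529$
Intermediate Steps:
$\left(244255 - 221124\right) \left(417554 - 15695\right) = 23131 \cdot 401859 = 9295400529$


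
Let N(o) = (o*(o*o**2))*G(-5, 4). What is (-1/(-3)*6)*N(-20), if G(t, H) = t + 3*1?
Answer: -640000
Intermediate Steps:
G(t, H) = 3 + t (G(t, H) = t + 3 = 3 + t)
N(o) = -2*o**4 (N(o) = (o*(o*o**2))*(3 - 5) = (o*o**3)*(-2) = o**4*(-2) = -2*o**4)
(-1/(-3)*6)*N(-20) = (-1/(-3)*6)*(-2*(-20)**4) = (-(-1)/3*6)*(-2*160000) = (-1*(-1/3)*6)*(-320000) = ((1/3)*6)*(-320000) = 2*(-320000) = -640000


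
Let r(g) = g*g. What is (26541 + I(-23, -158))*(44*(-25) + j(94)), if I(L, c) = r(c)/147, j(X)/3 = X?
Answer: -3211869638/147 ≈ -2.1849e+7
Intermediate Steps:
r(g) = g²
j(X) = 3*X
I(L, c) = c²/147
(26541 + I(-23, -158))*(44*(-25) + j(94)) = (26541 + (1/147)*(-158)²)*(44*(-25) + 3*94) = (26541 + (1/147)*24964)*(-1100 + 282) = (26541 + 24964/147)*(-818) = (3926491/147)*(-818) = -3211869638/147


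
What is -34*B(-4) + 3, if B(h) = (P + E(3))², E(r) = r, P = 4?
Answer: -1663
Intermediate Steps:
B(h) = 49 (B(h) = (4 + 3)² = 7² = 49)
-34*B(-4) + 3 = -34*49 + 3 = -1666 + 3 = -1663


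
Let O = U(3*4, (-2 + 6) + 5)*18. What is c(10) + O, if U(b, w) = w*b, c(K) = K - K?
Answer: 1944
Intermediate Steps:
c(K) = 0
U(b, w) = b*w
O = 1944 (O = ((3*4)*((-2 + 6) + 5))*18 = (12*(4 + 5))*18 = (12*9)*18 = 108*18 = 1944)
c(10) + O = 0 + 1944 = 1944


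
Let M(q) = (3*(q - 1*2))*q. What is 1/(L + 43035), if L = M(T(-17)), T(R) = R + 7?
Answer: 1/43395 ≈ 2.3044e-5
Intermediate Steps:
T(R) = 7 + R
M(q) = q*(-6 + 3*q) (M(q) = (3*(q - 2))*q = (3*(-2 + q))*q = (-6 + 3*q)*q = q*(-6 + 3*q))
L = 360 (L = 3*(7 - 17)*(-2 + (7 - 17)) = 3*(-10)*(-2 - 10) = 3*(-10)*(-12) = 360)
1/(L + 43035) = 1/(360 + 43035) = 1/43395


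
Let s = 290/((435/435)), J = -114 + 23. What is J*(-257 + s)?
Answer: -3003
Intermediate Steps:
J = -91
s = 290 (s = 290/((435*(1/435))) = 290/1 = 290*1 = 290)
J*(-257 + s) = -91*(-257 + 290) = -91*33 = -3003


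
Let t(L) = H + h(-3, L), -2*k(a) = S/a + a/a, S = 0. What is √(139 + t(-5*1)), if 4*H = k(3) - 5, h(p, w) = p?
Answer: √2154/4 ≈ 11.603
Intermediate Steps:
k(a) = -½ (k(a) = -(0/a + a/a)/2 = -(0 + 1)/2 = -½*1 = -½)
H = -11/8 (H = (-½ - 5)/4 = (¼)*(-11/2) = -11/8 ≈ -1.3750)
t(L) = -35/8 (t(L) = -11/8 - 3 = -35/8)
√(139 + t(-5*1)) = √(139 - 35/8) = √(1077/8) = √2154/4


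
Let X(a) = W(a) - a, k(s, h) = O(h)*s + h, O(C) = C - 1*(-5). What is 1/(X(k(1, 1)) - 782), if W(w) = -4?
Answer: -1/793 ≈ -0.0012610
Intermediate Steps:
O(C) = 5 + C (O(C) = C + 5 = 5 + C)
k(s, h) = h + s*(5 + h) (k(s, h) = (5 + h)*s + h = s*(5 + h) + h = h + s*(5 + h))
X(a) = -4 - a
1/(X(k(1, 1)) - 782) = 1/((-4 - (1 + 1*(5 + 1))) - 782) = 1/((-4 - (1 + 1*6)) - 782) = 1/((-4 - (1 + 6)) - 782) = 1/((-4 - 1*7) - 782) = 1/((-4 - 7) - 782) = 1/(-11 - 782) = 1/(-793) = -1/793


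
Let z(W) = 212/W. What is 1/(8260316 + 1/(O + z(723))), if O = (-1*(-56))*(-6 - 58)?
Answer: 2591020/21402643961597 ≈ 1.2106e-7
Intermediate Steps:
O = -3584 (O = 56*(-64) = -3584)
1/(8260316 + 1/(O + z(723))) = 1/(8260316 + 1/(-3584 + 212/723)) = 1/(8260316 + 1/(-2591020/723)) = 1/(8260316 - 723/2591020) = 1/(21402643961597/2591020) = 2591020/21402643961597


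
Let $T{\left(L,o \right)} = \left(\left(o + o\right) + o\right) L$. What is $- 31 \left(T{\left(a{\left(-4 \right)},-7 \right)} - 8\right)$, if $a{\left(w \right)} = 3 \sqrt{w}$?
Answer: $248 + 3906 i \approx 248.0 + 3906.0 i$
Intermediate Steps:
$T{\left(L,o \right)} = 3 L o$ ($T{\left(L,o \right)} = \left(2 o + o\right) L = 3 o L = 3 L o$)
$- 31 \left(T{\left(a{\left(-4 \right)},-7 \right)} - 8\right) = - 31 \left(3 \cdot 3 \sqrt{-4} \left(-7\right) - 8\right) = - 31 \left(3 \cdot 3 \cdot 2 i \left(-7\right) - 8\right) = - 31 \left(3 \cdot 6 i \left(-7\right) - 8\right) = - 31 \left(- 126 i - 8\right) = - 31 \left(-8 - 126 i\right) = 248 + 3906 i$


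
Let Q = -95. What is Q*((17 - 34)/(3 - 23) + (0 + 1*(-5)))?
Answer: 1577/4 ≈ 394.25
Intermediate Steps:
Q*((17 - 34)/(3 - 23) + (0 + 1*(-5))) = -95*((17 - 34)/(3 - 23) + (0 + 1*(-5))) = -95*(-17/(-20) + (0 - 5)) = -95*(-17*(-1/20) - 5) = -95*(17/20 - 5) = -95*(-83/20) = 1577/4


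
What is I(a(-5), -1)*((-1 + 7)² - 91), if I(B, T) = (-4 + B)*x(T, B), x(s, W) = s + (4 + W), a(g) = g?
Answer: -990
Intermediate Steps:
x(s, W) = 4 + W + s
I(B, T) = (-4 + B)*(4 + B + T)
I(a(-5), -1)*((-1 + 7)² - 91) = ((-4 - 5)*(4 - 5 - 1))*((-1 + 7)² - 91) = (-9*(-2))*(6² - 91) = 18*(36 - 91) = 18*(-55) = -990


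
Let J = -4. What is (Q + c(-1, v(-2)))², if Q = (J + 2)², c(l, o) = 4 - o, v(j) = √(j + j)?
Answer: 60 - 32*I ≈ 60.0 - 32.0*I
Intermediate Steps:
v(j) = √2*√j (v(j) = √(2*j) = √2*√j)
Q = 4 (Q = (-4 + 2)² = (-2)² = 4)
(Q + c(-1, v(-2)))² = (4 + (4 - √2*√(-2)))² = (4 + (4 - √2*I*√2))² = (4 + (4 - 2*I))² = (8 - 2*I)²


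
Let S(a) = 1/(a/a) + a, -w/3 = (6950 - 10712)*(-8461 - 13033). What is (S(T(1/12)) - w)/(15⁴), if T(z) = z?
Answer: 2910975421/607500 ≈ 4791.7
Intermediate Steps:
w = -242581284 (w = -3*(6950 - 10712)*(-8461 - 13033) = -(-11286)*(-21494) = -3*80860428 = -242581284)
S(a) = 1 + a (S(a) = 1/1 + a = 1 + a)
(S(T(1/12)) - w)/(15⁴) = ((1 + 1/12) - 1*(-242581284))/(15⁴) = ((1 + 1/12) + 242581284)/50625 = (13/12 + 242581284)*(1/50625) = (2910975421/12)*(1/50625) = 2910975421/607500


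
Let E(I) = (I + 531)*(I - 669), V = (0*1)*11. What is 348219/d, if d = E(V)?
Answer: -12897/13157 ≈ -0.98024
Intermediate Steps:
V = 0 (V = 0*11 = 0)
E(I) = (-669 + I)*(531 + I) (E(I) = (531 + I)*(-669 + I) = (-669 + I)*(531 + I))
d = -355239 (d = -355239 + 0**2 - 138*0 = -355239 + 0 + 0 = -355239)
348219/d = 348219/(-355239) = 348219*(-1/355239) = -12897/13157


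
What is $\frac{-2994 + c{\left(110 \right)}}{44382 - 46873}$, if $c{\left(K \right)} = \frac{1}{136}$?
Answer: $\frac{407183}{338776} \approx 1.2019$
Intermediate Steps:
$c{\left(K \right)} = \frac{1}{136}$
$\frac{-2994 + c{\left(110 \right)}}{44382 - 46873} = \frac{-2994 + \frac{1}{136}}{44382 - 46873} = - \frac{407183}{136 \left(-2491\right)} = \left(- \frac{407183}{136}\right) \left(- \frac{1}{2491}\right) = \frac{407183}{338776}$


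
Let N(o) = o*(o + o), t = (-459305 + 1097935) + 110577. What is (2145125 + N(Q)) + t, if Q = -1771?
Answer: 9167214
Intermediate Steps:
t = 749207 (t = 638630 + 110577 = 749207)
N(o) = 2*o² (N(o) = o*(2*o) = 2*o²)
(2145125 + N(Q)) + t = (2145125 + 2*(-1771)²) + 749207 = (2145125 + 2*3136441) + 749207 = (2145125 + 6272882) + 749207 = 8418007 + 749207 = 9167214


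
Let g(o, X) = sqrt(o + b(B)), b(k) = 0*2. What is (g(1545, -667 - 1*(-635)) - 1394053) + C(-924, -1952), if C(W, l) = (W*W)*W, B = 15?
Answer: -790283077 + sqrt(1545) ≈ -7.9028e+8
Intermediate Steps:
C(W, l) = W**3 (C(W, l) = W**2*W = W**3)
b(k) = 0
g(o, X) = sqrt(o) (g(o, X) = sqrt(o + 0) = sqrt(o))
(g(1545, -667 - 1*(-635)) - 1394053) + C(-924, -1952) = (sqrt(1545) - 1394053) + (-924)**3 = (-1394053 + sqrt(1545)) - 788889024 = -790283077 + sqrt(1545)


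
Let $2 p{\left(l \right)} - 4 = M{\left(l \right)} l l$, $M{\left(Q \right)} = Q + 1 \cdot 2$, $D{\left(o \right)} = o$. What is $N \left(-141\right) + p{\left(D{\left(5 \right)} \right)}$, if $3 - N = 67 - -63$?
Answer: $\frac{35993}{2} \approx 17997.0$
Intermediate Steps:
$N = -127$ ($N = 3 - \left(67 - -63\right) = 3 - \left(67 + 63\right) = 3 - 130 = -127$)
$M{\left(Q \right)} = 2 + Q$ ($M{\left(Q \right)} = Q + 2 = 2 + Q$)
$p{\left(l \right)} = 2 + \frac{l^{2} \left(2 + l\right)}{2}$ ($p{\left(l \right)} = 2 + \frac{\left(2 + l\right) l l}{2} = 2 + \frac{l \left(2 + l\right) l}{2} = 2 + \frac{l^{2} \left(2 + l\right)}{2}$)
$N \left(-141\right) + p{\left(D{\left(5 \right)} \right)} = \left(-127\right) \left(-141\right) + \left(2 + \frac{5^{2} \left(2 + 5\right)}{2}\right) = 17907 + \left(2 + \frac{1}{2} \cdot 25 \cdot 7\right) = 17907 + \left(2 + \frac{175}{2}\right) = 17907 + \frac{179}{2} = \frac{35993}{2}$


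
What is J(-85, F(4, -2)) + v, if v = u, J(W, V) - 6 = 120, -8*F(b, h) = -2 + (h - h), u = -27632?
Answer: -27506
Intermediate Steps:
F(b, h) = ¼ (F(b, h) = -(-2 + (h - h))/8 = -(-2 + 0)/8 = -⅛*(-2) = ¼)
J(W, V) = 126 (J(W, V) = 6 + 120 = 126)
v = -27632
J(-85, F(4, -2)) + v = 126 - 27632 = -27506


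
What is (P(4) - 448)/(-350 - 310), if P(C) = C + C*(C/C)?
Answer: ⅔ ≈ 0.66667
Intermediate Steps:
P(C) = 2*C (P(C) = C + C*1 = C + C = 2*C)
(P(4) - 448)/(-350 - 310) = (2*4 - 448)/(-350 - 310) = (8 - 448)/(-660) = -440*(-1/660) = ⅔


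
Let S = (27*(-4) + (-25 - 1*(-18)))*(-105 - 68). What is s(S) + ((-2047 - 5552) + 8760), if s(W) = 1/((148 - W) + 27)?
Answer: 22894919/19720 ≈ 1161.0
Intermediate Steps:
S = 19895 (S = (-108 + (-25 + 18))*(-173) = (-108 - 7)*(-173) = -115*(-173) = 19895)
s(W) = 1/(175 - W)
s(S) + ((-2047 - 5552) + 8760) = -1/(-175 + 19895) + ((-2047 - 5552) + 8760) = -1/19720 + (-7599 + 8760) = -1*1/19720 + 1161 = -1/19720 + 1161 = 22894919/19720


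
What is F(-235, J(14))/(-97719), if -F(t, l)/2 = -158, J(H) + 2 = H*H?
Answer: -316/97719 ≈ -0.0032338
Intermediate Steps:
J(H) = -2 + H² (J(H) = -2 + H*H = -2 + H²)
F(t, l) = 316 (F(t, l) = -2*(-158) = 316)
F(-235, J(14))/(-97719) = 316/(-97719) = 316*(-1/97719) = -316/97719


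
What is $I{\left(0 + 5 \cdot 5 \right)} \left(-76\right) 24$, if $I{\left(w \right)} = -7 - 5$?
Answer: $21888$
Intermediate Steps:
$I{\left(w \right)} = -12$ ($I{\left(w \right)} = -7 - 5 = -12$)
$I{\left(0 + 5 \cdot 5 \right)} \left(-76\right) 24 = \left(-12\right) \left(-76\right) 24 = 912 \cdot 24 = 21888$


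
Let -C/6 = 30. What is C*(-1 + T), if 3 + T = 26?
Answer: -3960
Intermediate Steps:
C = -180 (C = -6*30 = -180)
T = 23 (T = -3 + 26 = 23)
C*(-1 + T) = -180*(-1 + 23) = -180*22 = -3960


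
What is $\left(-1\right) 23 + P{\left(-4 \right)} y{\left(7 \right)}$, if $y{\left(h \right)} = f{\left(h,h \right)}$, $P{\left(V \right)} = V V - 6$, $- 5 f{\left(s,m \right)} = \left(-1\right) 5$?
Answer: $-13$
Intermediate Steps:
$f{\left(s,m \right)} = 1$ ($f{\left(s,m \right)} = - \frac{\left(-1\right) 5}{5} = \left(- \frac{1}{5}\right) \left(-5\right) = 1$)
$P{\left(V \right)} = -6 + V^{2}$ ($P{\left(V \right)} = V^{2} - 6 = -6 + V^{2}$)
$y{\left(h \right)} = 1$
$\left(-1\right) 23 + P{\left(-4 \right)} y{\left(7 \right)} = \left(-1\right) 23 + \left(-6 + \left(-4\right)^{2}\right) 1 = -23 + \left(-6 + 16\right) 1 = -23 + 10 \cdot 1 = -23 + 10 = -13$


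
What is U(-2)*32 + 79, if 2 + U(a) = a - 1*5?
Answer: -209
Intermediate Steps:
U(a) = -7 + a (U(a) = -2 + (a - 1*5) = -2 + (a - 5) = -2 + (-5 + a) = -7 + a)
U(-2)*32 + 79 = (-7 - 2)*32 + 79 = -9*32 + 79 = -288 + 79 = -209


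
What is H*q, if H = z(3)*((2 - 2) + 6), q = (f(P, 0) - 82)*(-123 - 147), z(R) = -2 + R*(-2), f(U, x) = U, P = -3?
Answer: -1101600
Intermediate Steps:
z(R) = -2 - 2*R
q = 22950 (q = (-3 - 82)*(-123 - 147) = -85*(-270) = 22950)
H = -48 (H = (-2 - 2*3)*((2 - 2) + 6) = (-2 - 6)*(0 + 6) = -8*6 = -48)
H*q = -48*22950 = -1101600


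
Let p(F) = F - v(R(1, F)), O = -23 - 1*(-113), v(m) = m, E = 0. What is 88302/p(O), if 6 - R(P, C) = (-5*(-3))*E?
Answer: 14717/14 ≈ 1051.2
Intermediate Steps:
R(P, C) = 6 (R(P, C) = 6 - (-5*(-3))*0 = 6 - 15*0 = 6 - 1*0 = 6 + 0 = 6)
O = 90 (O = -23 + 113 = 90)
p(F) = -6 + F (p(F) = F - 1*6 = F - 6 = -6 + F)
88302/p(O) = 88302/(-6 + 90) = 88302/84 = 88302*(1/84) = 14717/14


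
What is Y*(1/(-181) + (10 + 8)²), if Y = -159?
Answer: -9324237/181 ≈ -51515.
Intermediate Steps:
Y*(1/(-181) + (10 + 8)²) = -159*(1/(-181) + (10 + 8)²) = -159*(-1/181 + 18²) = -159*(-1/181 + 324) = -159*58643/181 = -9324237/181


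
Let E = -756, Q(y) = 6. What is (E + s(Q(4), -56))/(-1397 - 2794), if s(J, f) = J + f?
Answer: 806/4191 ≈ 0.19232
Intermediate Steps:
(E + s(Q(4), -56))/(-1397 - 2794) = (-756 + (6 - 56))/(-1397 - 2794) = (-756 - 50)/(-4191) = -806*(-1/4191) = 806/4191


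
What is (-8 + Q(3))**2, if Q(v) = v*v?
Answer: 1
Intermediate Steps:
Q(v) = v**2
(-8 + Q(3))**2 = (-8 + 3**2)**2 = (-8 + 9)**2 = 1**2 = 1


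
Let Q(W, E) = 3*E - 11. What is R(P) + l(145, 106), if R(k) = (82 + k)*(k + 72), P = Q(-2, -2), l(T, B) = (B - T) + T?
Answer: 3681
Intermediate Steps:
Q(W, E) = -11 + 3*E
l(T, B) = B
P = -17 (P = -11 + 3*(-2) = -11 - 6 = -17)
R(k) = (72 + k)*(82 + k) (R(k) = (82 + k)*(72 + k) = (72 + k)*(82 + k))
R(P) + l(145, 106) = (5904 + (-17)**2 + 154*(-17)) + 106 = (5904 + 289 - 2618) + 106 = 3575 + 106 = 3681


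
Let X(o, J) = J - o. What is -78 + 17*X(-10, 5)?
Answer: 177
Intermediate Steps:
-78 + 17*X(-10, 5) = -78 + 17*(5 - 1*(-10)) = -78 + 17*(5 + 10) = -78 + 17*15 = -78 + 255 = 177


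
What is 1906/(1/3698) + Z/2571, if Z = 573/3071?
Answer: 18550278812827/2631847 ≈ 7.0484e+6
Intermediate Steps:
Z = 573/3071 (Z = 573*(1/3071) = 573/3071 ≈ 0.18658)
1906/(1/3698) + Z/2571 = 1906/(1/3698) + (573/3071)/2571 = 1906/(1/3698) + (573/3071)*(1/2571) = 1906*3698 + 191/2631847 = 7048388 + 191/2631847 = 18550278812827/2631847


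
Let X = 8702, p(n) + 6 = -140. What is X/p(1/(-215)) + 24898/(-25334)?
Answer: -56022894/924691 ≈ -60.586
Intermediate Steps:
p(n) = -146 (p(n) = -6 - 140 = -146)
X/p(1/(-215)) + 24898/(-25334) = 8702/(-146) + 24898/(-25334) = 8702*(-1/146) + 24898*(-1/25334) = -4351/73 - 12449/12667 = -56022894/924691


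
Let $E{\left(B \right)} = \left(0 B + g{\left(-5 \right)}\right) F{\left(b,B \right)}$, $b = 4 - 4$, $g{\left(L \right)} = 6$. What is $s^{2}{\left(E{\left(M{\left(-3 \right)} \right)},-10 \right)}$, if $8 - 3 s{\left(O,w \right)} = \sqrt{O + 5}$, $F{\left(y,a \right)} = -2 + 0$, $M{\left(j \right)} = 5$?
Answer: $\frac{\left(8 - i \sqrt{7}\right)^{2}}{9} \approx 6.3333 - 4.7036 i$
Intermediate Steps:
$b = 0$
$F{\left(y,a \right)} = -2$
$E{\left(B \right)} = -12$ ($E{\left(B \right)} = \left(0 B + 6\right) \left(-2\right) = \left(0 + 6\right) \left(-2\right) = 6 \left(-2\right) = -12$)
$s{\left(O,w \right)} = \frac{8}{3} - \frac{\sqrt{5 + O}}{3}$ ($s{\left(O,w \right)} = \frac{8}{3} - \frac{\sqrt{O + 5}}{3} = \frac{8}{3} - \frac{\sqrt{5 + O}}{3}$)
$s^{2}{\left(E{\left(M{\left(-3 \right)} \right)},-10 \right)} = \left(\frac{8}{3} - \frac{\sqrt{5 - 12}}{3}\right)^{2} = \left(\frac{8}{3} - \frac{\sqrt{-7}}{3}\right)^{2} = \left(\frac{8}{3} - \frac{i \sqrt{7}}{3}\right)^{2}$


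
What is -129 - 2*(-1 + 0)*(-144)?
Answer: -417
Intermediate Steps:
-129 - 2*(-1 + 0)*(-144) = -129 - 2*(-1)*(-144) = -129 + 2*(-144) = -129 - 288 = -417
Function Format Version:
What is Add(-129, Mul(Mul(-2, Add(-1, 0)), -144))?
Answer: -417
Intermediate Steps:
Add(-129, Mul(Mul(-2, Add(-1, 0)), -144)) = Add(-129, Mul(Mul(-2, -1), -144)) = Add(-129, Mul(2, -144)) = Add(-129, -288) = -417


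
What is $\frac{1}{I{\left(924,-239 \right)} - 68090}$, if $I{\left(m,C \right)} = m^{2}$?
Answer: $\frac{1}{785686} \approx 1.2728 \cdot 10^{-6}$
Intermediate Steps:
$\frac{1}{I{\left(924,-239 \right)} - 68090} = \frac{1}{924^{2} - 68090} = \frac{1}{853776 - 68090} = \frac{1}{785686}$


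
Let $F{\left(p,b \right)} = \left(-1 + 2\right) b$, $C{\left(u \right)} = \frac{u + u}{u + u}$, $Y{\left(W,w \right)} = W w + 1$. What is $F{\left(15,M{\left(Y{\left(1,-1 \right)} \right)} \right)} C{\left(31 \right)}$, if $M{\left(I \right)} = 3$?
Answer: $3$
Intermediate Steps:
$Y{\left(W,w \right)} = 1 + W w$
$C{\left(u \right)} = 1$ ($C{\left(u \right)} = \frac{2 u}{2 u} = 2 u \frac{1}{2 u} = 1$)
$F{\left(p,b \right)} = b$ ($F{\left(p,b \right)} = 1 b = b$)
$F{\left(15,M{\left(Y{\left(1,-1 \right)} \right)} \right)} C{\left(31 \right)} = 3 \cdot 1 = 3$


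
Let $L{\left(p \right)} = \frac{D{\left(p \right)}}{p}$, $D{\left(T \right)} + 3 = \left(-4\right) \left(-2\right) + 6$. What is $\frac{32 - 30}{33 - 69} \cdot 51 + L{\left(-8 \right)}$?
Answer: $- \frac{101}{24} \approx -4.2083$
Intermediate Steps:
$D{\left(T \right)} = 11$ ($D{\left(T \right)} = -3 + \left(\left(-4\right) \left(-2\right) + 6\right) = -3 + \left(8 + 6\right) = -3 + 14 = 11$)
$L{\left(p \right)} = \frac{11}{p}$
$\frac{32 - 30}{33 - 69} \cdot 51 + L{\left(-8 \right)} = \frac{32 - 30}{33 - 69} \cdot 51 + \frac{11}{-8} = \frac{2}{-36} \cdot 51 + 11 \left(- \frac{1}{8}\right) = 2 \left(- \frac{1}{36}\right) 51 - \frac{11}{8} = \left(- \frac{1}{18}\right) 51 - \frac{11}{8} = - \frac{17}{6} - \frac{11}{8} = - \frac{101}{24}$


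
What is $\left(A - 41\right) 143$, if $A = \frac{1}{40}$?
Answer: $- \frac{234377}{40} \approx -5859.4$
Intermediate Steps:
$A = \frac{1}{40} \approx 0.025$
$\left(A - 41\right) 143 = \left(\frac{1}{40} - 41\right) 143 = \left(- \frac{1639}{40}\right) 143 = - \frac{234377}{40}$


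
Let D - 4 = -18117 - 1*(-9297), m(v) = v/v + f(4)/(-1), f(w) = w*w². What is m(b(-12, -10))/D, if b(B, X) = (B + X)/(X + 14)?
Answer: 63/8816 ≈ 0.0071461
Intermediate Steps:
f(w) = w³
b(B, X) = (B + X)/(14 + X)
m(v) = -63 (m(v) = v/v + 4³/(-1) = 1 + 64*(-1) = 1 - 64 = -63)
D = -8816 (D = 4 + (-18117 - 1*(-9297)) = 4 + (-18117 + 9297) = 4 - 8820 = -8816)
m(b(-12, -10))/D = -63/(-8816) = -63*(-1/8816) = 63/8816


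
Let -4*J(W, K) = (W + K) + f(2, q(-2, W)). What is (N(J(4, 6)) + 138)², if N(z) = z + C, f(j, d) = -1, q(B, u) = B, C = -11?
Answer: 249001/16 ≈ 15563.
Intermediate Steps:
J(W, K) = ¼ - K/4 - W/4 (J(W, K) = -((W + K) - 1)/4 = -((K + W) - 1)/4 = -(-1 + K + W)/4 = ¼ - K/4 - W/4)
N(z) = -11 + z (N(z) = z - 11 = -11 + z)
(N(J(4, 6)) + 138)² = ((-11 + (¼ - ¼*6 - ¼*4)) + 138)² = ((-11 + (¼ - 3/2 - 1)) + 138)² = ((-11 - 9/4) + 138)² = (-53/4 + 138)² = (499/4)² = 249001/16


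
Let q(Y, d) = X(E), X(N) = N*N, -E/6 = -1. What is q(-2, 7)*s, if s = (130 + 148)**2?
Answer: 2782224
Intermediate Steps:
E = 6 (E = -6*(-1) = 6)
X(N) = N**2
q(Y, d) = 36 (q(Y, d) = 6**2 = 36)
s = 77284 (s = 278**2 = 77284)
q(-2, 7)*s = 36*77284 = 2782224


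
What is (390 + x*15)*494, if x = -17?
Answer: 66690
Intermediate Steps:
(390 + x*15)*494 = (390 - 17*15)*494 = (390 - 255)*494 = 135*494 = 66690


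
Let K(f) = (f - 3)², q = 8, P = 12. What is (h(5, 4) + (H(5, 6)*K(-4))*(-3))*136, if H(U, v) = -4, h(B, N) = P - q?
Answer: 80512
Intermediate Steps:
h(B, N) = 4 (h(B, N) = 12 - 1*8 = 12 - 8 = 4)
K(f) = (-3 + f)²
(h(5, 4) + (H(5, 6)*K(-4))*(-3))*136 = (4 - 4*(-3 - 4)²*(-3))*136 = (4 - 4*(-7)²*(-3))*136 = (4 - 4*49*(-3))*136 = (4 - 196*(-3))*136 = (4 + 588)*136 = 592*136 = 80512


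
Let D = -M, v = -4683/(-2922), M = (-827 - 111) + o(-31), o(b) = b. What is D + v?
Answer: 945367/974 ≈ 970.60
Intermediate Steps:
M = -969 (M = (-827 - 111) - 31 = -938 - 31 = -969)
v = 1561/974 (v = -4683*(-1/2922) = 1561/974 ≈ 1.6027)
D = 969 (D = -1*(-969) = 969)
D + v = 969 + 1561/974 = 945367/974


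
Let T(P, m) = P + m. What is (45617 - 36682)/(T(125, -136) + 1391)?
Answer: 1787/276 ≈ 6.4746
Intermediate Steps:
(45617 - 36682)/(T(125, -136) + 1391) = (45617 - 36682)/((125 - 136) + 1391) = 8935/(-11 + 1391) = 8935/1380 = 8935*(1/1380) = 1787/276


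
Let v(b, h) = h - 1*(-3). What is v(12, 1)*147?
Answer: 588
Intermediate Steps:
v(b, h) = 3 + h (v(b, h) = h + 3 = 3 + h)
v(12, 1)*147 = (3 + 1)*147 = 4*147 = 588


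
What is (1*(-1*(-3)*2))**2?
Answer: 36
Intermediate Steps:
(1*(-1*(-3)*2))**2 = (1*(3*2))**2 = (1*6)**2 = 6**2 = 36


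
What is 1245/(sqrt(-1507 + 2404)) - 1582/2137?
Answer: -1582/2137 + 415*sqrt(897)/299 ≈ 40.829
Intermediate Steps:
1245/(sqrt(-1507 + 2404)) - 1582/2137 = 1245/(sqrt(897)) - 1582*1/2137 = 1245*(sqrt(897)/897) - 1582/2137 = 415*sqrt(897)/299 - 1582/2137 = -1582/2137 + 415*sqrt(897)/299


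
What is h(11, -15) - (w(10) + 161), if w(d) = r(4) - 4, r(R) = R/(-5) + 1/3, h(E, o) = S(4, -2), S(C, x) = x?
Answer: -2378/15 ≈ -158.53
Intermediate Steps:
h(E, o) = -2
r(R) = 1/3 - R/5 (r(R) = R*(-1/5) + 1*(1/3) = -R/5 + 1/3 = 1/3 - R/5)
w(d) = -67/15 (w(d) = (1/3 - 1/5*4) - 4 = (1/3 - 4/5) - 4 = -7/15 - 4 = -67/15)
h(11, -15) - (w(10) + 161) = -2 - (-67/15 + 161) = -2 - 1*2348/15 = -2 - 2348/15 = -2378/15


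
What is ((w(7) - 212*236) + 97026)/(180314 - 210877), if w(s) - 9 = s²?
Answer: -47052/30563 ≈ -1.5395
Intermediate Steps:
w(s) = 9 + s²
((w(7) - 212*236) + 97026)/(180314 - 210877) = (((9 + 7²) - 212*236) + 97026)/(180314 - 210877) = (((9 + 49) - 50032) + 97026)/(-30563) = ((58 - 50032) + 97026)*(-1/30563) = (-49974 + 97026)*(-1/30563) = 47052*(-1/30563) = -47052/30563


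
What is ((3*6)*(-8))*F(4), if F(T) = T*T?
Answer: -2304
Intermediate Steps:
F(T) = T**2
((3*6)*(-8))*F(4) = ((3*6)*(-8))*4**2 = (18*(-8))*16 = -144*16 = -2304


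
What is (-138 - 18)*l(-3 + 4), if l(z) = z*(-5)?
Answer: 780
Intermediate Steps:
l(z) = -5*z
(-138 - 18)*l(-3 + 4) = (-138 - 18)*(-5*(-3 + 4)) = -(-780) = -156*(-5) = 780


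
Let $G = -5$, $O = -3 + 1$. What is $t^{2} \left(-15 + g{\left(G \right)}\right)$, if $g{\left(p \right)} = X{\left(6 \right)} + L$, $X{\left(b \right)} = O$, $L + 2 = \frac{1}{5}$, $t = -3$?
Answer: $- \frac{846}{5} \approx -169.2$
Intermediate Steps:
$L = - \frac{9}{5}$ ($L = -2 + \frac{1}{5} = - \frac{9}{5} \approx -1.8$)
$O = -2$
$X{\left(b \right)} = -2$
$g{\left(p \right)} = - \frac{19}{5}$ ($g{\left(p \right)} = -2 - \frac{9}{5} = - \frac{19}{5}$)
$t^{2} \left(-15 + g{\left(G \right)}\right) = \left(-3\right)^{2} \left(-15 - \frac{19}{5}\right) = 9 \left(- \frac{94}{5}\right) = - \frac{846}{5}$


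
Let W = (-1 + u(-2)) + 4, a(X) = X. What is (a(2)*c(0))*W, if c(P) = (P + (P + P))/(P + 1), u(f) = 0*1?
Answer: 0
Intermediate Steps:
u(f) = 0
c(P) = 3*P/(1 + P) (c(P) = (P + 2*P)/(1 + P) = (3*P)/(1 + P) = 3*P/(1 + P))
W = 3 (W = (-1 + 0) + 4 = -1 + 4 = 3)
(a(2)*c(0))*W = (2*(3*0/(1 + 0)))*3 = (2*(3*0/1))*3 = (2*(3*0*1))*3 = (2*0)*3 = 0*3 = 0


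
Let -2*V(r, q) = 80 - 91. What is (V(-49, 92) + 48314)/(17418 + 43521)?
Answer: 32213/40626 ≈ 0.79292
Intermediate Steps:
V(r, q) = 11/2 (V(r, q) = -(80 - 91)/2 = -1/2*(-11) = 11/2)
(V(-49, 92) + 48314)/(17418 + 43521) = (11/2 + 48314)/(17418 + 43521) = (96639/2)/60939 = (96639/2)*(1/60939) = 32213/40626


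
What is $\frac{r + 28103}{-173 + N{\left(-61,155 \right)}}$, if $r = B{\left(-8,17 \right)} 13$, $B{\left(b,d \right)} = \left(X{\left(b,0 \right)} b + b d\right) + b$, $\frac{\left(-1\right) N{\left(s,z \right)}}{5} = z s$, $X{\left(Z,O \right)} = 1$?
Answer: $\frac{26127}{47102} \approx 0.55469$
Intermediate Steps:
$N{\left(s,z \right)} = - 5 s z$ ($N{\left(s,z \right)} = - 5 z s = - 5 s z$)
$B{\left(b,d \right)} = 2 b + b d$ ($B{\left(b,d \right)} = \left(1 b + b d\right) + b = \left(b + b d\right) + b = 2 b + b d$)
$r = -1976$ ($r = - 8 \left(2 + 17\right) 13 = \left(-8\right) 19 \cdot 13 = \left(-152\right) 13 = -1976$)
$\frac{r + 28103}{-173 + N{\left(-61,155 \right)}} = \frac{-1976 + 28103}{-173 - \left(-305\right) 155} = \frac{26127}{-173 + 47275} = \frac{26127}{47102}$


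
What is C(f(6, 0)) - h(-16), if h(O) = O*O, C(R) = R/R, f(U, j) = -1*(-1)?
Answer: -255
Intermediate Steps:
f(U, j) = 1
C(R) = 1
h(O) = O**2
C(f(6, 0)) - h(-16) = 1 - 1*(-16)**2 = 1 - 1*256 = 1 - 256 = -255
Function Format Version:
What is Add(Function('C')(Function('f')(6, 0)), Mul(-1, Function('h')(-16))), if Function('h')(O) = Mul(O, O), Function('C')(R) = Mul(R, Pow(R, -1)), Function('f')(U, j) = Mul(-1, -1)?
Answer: -255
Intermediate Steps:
Function('f')(U, j) = 1
Function('C')(R) = 1
Function('h')(O) = Pow(O, 2)
Add(Function('C')(Function('f')(6, 0)), Mul(-1, Function('h')(-16))) = Add(1, Mul(-1, Pow(-16, 2))) = Add(1, Mul(-1, 256)) = Add(1, -256) = -255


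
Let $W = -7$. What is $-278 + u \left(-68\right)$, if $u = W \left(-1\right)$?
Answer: $-754$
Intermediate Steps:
$u = 7$ ($u = \left(-7\right) \left(-1\right) = 7$)
$-278 + u \left(-68\right) = -278 + 7 \left(-68\right) = -278 - 476 = -754$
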